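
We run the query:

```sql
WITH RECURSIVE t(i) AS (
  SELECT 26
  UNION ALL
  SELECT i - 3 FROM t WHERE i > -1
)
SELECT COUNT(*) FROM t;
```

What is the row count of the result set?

10

Base: i=26.
Iteration 1: 26 > -1 holds -> i = 26 - 3 = 23.
Iteration 2: 23 > -1 holds -> i = 23 - 3 = 20.
Iteration 3: 20 > -1 holds -> i = 20 - 3 = 17.
Iteration 4: 17 > -1 holds -> i = 17 - 3 = 14.
Iteration 5: 14 > -1 holds -> i = 14 - 3 = 11.
Iteration 6: 11 > -1 holds -> i = 11 - 3 = 8.
Iteration 7: 8 > -1 holds -> i = 8 - 3 = 5.
Iteration 8: 5 > -1 holds -> i = 5 - 3 = 2.
Iteration 9: 2 > -1 holds -> i = 2 - 3 = -1.
Iteration 10: -1 > -1 fails; recursion stops.
Total rows emitted: 10.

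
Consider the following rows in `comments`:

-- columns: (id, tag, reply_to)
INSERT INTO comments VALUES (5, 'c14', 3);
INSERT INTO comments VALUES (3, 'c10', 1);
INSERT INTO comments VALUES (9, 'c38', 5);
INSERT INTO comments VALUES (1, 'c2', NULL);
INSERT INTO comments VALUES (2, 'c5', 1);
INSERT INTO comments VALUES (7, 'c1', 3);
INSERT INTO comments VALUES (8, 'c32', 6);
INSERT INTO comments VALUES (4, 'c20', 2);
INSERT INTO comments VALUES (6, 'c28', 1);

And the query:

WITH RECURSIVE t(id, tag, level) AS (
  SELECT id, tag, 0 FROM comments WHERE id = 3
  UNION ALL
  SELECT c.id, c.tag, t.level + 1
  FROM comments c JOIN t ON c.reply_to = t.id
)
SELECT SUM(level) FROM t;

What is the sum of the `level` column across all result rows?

4

Base: id=3 (c10) at level 0.
Iteration 1: rows with reply_to in {3} -> c14 (id 5, level 1), c1 (id 7, level 1).
Iteration 2: rows with reply_to in {5,7} -> c38 (id 9, level 2).
Iteration 3: no rows with reply_to in {9}; recursion stops.
SUM(level) = 0 + 1 + 1 + 2 = 4.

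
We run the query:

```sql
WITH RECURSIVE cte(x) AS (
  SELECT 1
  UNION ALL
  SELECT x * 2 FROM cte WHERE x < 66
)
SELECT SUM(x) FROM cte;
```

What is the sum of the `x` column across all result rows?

255

Base: x=1.
Iteration 1: 1 < 66 holds -> x = 1 * 2 = 2.
Iteration 2: 2 < 66 holds -> x = 2 * 2 = 4.
Iteration 3: 4 < 66 holds -> x = 4 * 2 = 8.
Iteration 4: 8 < 66 holds -> x = 8 * 2 = 16.
Iteration 5: 16 < 66 holds -> x = 16 * 2 = 32.
Iteration 6: 32 < 66 holds -> x = 32 * 2 = 64.
Iteration 7: 64 < 66 holds -> x = 64 * 2 = 128.
Iteration 8: 128 < 66 fails; recursion stops.
SUM(x) = 1 + 2 + 4 + 8 + 16 + 32 + 64 + 128 = 255.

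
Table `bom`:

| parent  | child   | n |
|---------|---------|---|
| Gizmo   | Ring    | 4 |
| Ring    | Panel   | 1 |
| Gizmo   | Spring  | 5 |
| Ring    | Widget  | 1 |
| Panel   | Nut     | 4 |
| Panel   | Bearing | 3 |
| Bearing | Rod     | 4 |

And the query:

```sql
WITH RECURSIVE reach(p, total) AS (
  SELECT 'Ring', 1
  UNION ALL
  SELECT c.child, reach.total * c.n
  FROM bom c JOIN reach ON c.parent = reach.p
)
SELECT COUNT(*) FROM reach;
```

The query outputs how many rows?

Base: (Ring, total=1).
Iteration 1: components of {Ring} -> Panel = 1*1 = 1, Widget = 1*1 = 1.
Iteration 2: components of {Panel,Widget} -> Bearing = 1*3 = 3, Nut = 1*4 = 4.
Iteration 3: components of {Bearing,Nut} -> Rod = 3*4 = 12.
Iteration 4: no further components; recursion stops.
Total rows emitted: 6.

6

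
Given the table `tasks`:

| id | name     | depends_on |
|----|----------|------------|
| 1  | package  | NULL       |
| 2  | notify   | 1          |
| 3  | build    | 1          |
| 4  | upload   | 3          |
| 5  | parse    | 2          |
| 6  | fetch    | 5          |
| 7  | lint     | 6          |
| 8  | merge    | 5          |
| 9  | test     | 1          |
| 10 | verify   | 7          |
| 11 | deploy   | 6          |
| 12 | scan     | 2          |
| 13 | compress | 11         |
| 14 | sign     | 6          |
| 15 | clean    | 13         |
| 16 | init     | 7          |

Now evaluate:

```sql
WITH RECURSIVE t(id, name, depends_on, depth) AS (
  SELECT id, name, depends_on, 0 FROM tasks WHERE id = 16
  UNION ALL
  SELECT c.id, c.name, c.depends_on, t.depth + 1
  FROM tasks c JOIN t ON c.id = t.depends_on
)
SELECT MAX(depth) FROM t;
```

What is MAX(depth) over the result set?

5

Base: id=16 (init), depends_on=7, depth 0.
Iteration 1: join on id=7 -> lint (id 7, depends_on=6, depth 1).
Iteration 2: join on id=6 -> fetch (id 6, depends_on=5, depth 2).
Iteration 3: join on id=5 -> parse (id 5, depends_on=2, depth 3).
Iteration 4: join on id=2 -> notify (id 2, depends_on=1, depth 4).
Iteration 5: join on id=1 -> package (id 1, depends_on=NULL, depth 5).
Iteration 6: depends_on is NULL; no match; recursion stops.
depth values: 0, 1, 2, 3, 4, 5; the maximum is 5.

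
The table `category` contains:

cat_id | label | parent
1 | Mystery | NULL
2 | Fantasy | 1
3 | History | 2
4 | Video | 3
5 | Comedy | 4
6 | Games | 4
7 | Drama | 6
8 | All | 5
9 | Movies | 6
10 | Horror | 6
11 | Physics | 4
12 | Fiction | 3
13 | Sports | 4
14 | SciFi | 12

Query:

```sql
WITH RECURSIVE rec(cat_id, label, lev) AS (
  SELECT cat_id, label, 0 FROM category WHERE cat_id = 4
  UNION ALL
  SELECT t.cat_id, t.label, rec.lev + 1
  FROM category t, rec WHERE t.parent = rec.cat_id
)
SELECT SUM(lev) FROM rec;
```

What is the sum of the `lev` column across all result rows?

12

Base: cat_id=4 (Video) at lev 0.
Iteration 1: rows with parent in {4} -> Comedy (id 5, lev 1), Games (id 6, lev 1), Physics (id 11, lev 1), Sports (id 13, lev 1).
Iteration 2: rows with parent in {5,6,11,13} -> Drama (id 7, lev 2), All (id 8, lev 2), Movies (id 9, lev 2), Horror (id 10, lev 2).
Iteration 3: no rows with parent in {7,8,9,10}; recursion stops.
SUM(lev) = 0 + 1 + 1 + 1 + 1 + 2 + 2 + 2 + 2 = 12.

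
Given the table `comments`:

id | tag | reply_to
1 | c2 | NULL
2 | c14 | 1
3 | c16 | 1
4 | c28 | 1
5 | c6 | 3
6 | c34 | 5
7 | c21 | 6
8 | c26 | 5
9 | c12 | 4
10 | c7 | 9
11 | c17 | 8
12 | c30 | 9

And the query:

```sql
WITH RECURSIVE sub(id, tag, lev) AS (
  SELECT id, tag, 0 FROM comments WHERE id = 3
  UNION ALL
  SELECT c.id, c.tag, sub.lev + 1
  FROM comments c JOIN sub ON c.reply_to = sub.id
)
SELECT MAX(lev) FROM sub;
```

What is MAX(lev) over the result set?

Base: id=3 (c16) at lev 0.
Iteration 1: rows with reply_to in {3} -> c6 (id 5, lev 1).
Iteration 2: rows with reply_to in {5} -> c34 (id 6, lev 2), c26 (id 8, lev 2).
Iteration 3: rows with reply_to in {6,8} -> c21 (id 7, lev 3), c17 (id 11, lev 3).
Iteration 4: no rows with reply_to in {7,11}; recursion stops.
lev values: 0, 1, 2, 2, 3, 3; the maximum is 3.

3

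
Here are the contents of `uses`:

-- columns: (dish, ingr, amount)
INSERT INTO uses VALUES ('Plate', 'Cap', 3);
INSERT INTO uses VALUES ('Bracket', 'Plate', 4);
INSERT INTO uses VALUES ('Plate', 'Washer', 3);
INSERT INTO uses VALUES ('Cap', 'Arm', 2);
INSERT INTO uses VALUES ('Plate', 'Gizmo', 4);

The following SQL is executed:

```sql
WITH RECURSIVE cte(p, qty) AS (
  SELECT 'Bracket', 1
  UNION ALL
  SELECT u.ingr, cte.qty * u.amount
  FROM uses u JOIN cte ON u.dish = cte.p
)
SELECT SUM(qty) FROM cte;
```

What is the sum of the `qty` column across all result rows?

Base: (Bracket, qty=1).
Iteration 1: components of {Bracket} -> Plate = 1*4 = 4.
Iteration 2: components of {Plate} -> Cap = 4*3 = 12, Gizmo = 4*4 = 16, Washer = 4*3 = 12.
Iteration 3: components of {Cap,Gizmo,Washer} -> Arm = 12*2 = 24.
Iteration 4: no further components; recursion stops.
SUM(qty) = 1 + 4 + 16 + 12 + 12 + 24 = 69.

69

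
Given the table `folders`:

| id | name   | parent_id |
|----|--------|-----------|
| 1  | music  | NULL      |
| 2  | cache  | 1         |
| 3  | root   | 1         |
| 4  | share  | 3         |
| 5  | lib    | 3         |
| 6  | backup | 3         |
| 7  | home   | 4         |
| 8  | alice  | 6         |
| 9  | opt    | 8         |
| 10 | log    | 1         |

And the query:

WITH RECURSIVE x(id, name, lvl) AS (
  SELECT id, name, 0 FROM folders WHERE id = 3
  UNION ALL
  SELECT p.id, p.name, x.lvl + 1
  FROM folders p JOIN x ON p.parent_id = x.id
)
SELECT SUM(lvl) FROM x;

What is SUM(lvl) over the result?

Base: id=3 (root) at lvl 0.
Iteration 1: rows with parent_id in {3} -> share (id 4, lvl 1), lib (id 5, lvl 1), backup (id 6, lvl 1).
Iteration 2: rows with parent_id in {4,5,6} -> home (id 7, lvl 2), alice (id 8, lvl 2).
Iteration 3: rows with parent_id in {7,8} -> opt (id 9, lvl 3).
Iteration 4: no rows with parent_id in {9}; recursion stops.
SUM(lvl) = 0 + 1 + 1 + 1 + 2 + 2 + 3 = 10.

10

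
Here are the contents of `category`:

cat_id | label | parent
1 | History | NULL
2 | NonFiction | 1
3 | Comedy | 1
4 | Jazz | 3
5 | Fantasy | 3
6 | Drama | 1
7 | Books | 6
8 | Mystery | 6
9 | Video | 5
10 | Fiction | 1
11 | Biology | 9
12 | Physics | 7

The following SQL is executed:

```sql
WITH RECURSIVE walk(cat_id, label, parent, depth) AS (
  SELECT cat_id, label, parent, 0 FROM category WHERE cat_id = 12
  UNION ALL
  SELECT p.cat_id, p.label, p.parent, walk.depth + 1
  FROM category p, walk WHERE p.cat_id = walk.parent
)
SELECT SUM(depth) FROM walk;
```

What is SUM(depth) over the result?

6

Base: cat_id=12 (Physics), parent=7, depth 0.
Iteration 1: join on cat_id=7 -> Books (id 7, parent=6, depth 1).
Iteration 2: join on cat_id=6 -> Drama (id 6, parent=1, depth 2).
Iteration 3: join on cat_id=1 -> History (id 1, parent=NULL, depth 3).
Iteration 4: parent is NULL; no match; recursion stops.
SUM(depth) = 0 + 1 + 2 + 3 = 6.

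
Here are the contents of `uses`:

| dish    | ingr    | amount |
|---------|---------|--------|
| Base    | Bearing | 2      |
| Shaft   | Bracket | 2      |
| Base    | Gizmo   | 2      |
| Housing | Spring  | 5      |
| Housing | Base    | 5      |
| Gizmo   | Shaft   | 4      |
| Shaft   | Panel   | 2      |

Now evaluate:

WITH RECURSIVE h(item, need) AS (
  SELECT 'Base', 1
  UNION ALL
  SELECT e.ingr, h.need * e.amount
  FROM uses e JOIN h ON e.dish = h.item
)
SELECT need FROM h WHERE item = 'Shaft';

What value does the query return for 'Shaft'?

8

Base: (Base, need=1).
Iteration 1: components of {Base} -> Bearing = 1*2 = 2, Gizmo = 1*2 = 2.
Iteration 2: components of {Bearing,Gizmo} -> Shaft = 2*4 = 8.
Iteration 3: components of {Shaft} -> Bracket = 8*2 = 16, Panel = 8*2 = 16.
Iteration 4: no further components; recursion stops.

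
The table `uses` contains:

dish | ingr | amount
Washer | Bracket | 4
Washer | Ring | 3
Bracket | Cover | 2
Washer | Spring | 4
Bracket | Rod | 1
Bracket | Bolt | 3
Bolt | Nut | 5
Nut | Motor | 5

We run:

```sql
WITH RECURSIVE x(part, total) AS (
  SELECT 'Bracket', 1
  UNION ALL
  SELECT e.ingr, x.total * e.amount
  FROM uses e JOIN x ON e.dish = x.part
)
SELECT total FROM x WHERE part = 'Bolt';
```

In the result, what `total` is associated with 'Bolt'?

3

Base: (Bracket, total=1).
Iteration 1: components of {Bracket} -> Bolt = 1*3 = 3, Cover = 1*2 = 2, Rod = 1*1 = 1.
Iteration 2: components of {Bolt,Cover,Rod} -> Nut = 3*5 = 15.
Iteration 3: components of {Nut} -> Motor = 15*5 = 75.
Iteration 4: no further components; recursion stops.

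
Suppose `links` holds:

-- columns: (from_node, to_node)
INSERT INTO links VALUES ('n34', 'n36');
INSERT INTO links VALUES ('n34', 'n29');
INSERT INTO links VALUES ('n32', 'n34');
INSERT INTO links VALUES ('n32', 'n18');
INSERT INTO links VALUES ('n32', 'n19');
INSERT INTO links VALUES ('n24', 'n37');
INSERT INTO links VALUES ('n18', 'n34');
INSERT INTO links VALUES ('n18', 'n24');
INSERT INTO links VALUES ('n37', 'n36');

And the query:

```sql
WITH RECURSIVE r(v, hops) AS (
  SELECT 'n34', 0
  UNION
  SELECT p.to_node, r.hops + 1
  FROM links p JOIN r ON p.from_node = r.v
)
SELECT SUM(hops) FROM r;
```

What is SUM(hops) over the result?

Base: (n34, hops=0).
Iteration 1: edges from {n34} -> (n29, hops=1), (n36, hops=1).
Iteration 2: no outgoing edges from {n29,n36}; recursion stops.
SUM(hops) = 0 + 1 + 1 = 2.

2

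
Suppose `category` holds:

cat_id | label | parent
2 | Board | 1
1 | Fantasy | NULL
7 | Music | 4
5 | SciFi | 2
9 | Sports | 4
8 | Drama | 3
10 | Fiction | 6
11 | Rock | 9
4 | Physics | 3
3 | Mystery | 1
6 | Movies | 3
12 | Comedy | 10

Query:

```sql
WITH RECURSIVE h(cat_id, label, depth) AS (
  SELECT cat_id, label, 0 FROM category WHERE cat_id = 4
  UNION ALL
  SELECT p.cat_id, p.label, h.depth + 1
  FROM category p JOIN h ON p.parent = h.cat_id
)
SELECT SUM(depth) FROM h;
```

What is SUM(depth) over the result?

Base: cat_id=4 (Physics) at depth 0.
Iteration 1: rows with parent in {4} -> Music (id 7, depth 1), Sports (id 9, depth 1).
Iteration 2: rows with parent in {7,9} -> Rock (id 11, depth 2).
Iteration 3: no rows with parent in {11}; recursion stops.
SUM(depth) = 0 + 1 + 1 + 2 = 4.

4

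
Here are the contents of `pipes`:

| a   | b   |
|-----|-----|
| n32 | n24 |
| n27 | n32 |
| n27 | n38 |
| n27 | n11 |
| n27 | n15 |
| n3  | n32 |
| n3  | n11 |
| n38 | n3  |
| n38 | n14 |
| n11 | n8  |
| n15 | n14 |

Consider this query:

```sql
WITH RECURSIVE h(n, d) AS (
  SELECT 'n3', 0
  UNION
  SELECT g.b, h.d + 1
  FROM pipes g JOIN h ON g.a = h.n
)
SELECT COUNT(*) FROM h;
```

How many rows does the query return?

Base: (n3, d=0).
Iteration 1: edges from {n3} -> (n11, d=1), (n32, d=1).
Iteration 2: edges from {n11,n32} -> (n24, d=2), (n8, d=2).
Iteration 3: no outgoing edges from {n24,n8}; recursion stops.
Total rows emitted: 5.

5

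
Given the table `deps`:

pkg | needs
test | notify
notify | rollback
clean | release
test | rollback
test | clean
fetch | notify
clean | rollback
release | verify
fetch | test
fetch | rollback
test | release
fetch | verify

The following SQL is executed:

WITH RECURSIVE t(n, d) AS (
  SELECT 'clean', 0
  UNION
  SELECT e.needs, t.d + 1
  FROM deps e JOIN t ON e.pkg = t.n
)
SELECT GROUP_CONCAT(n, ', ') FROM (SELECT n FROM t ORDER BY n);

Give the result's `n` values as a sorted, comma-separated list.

Base: (clean, d=0).
Iteration 1: edges from {clean} -> (release, d=1), (rollback, d=1).
Iteration 2: edges from {release,rollback} -> (verify, d=2).
Iteration 3: no outgoing edges from {verify}; recursion stops.

clean, release, rollback, verify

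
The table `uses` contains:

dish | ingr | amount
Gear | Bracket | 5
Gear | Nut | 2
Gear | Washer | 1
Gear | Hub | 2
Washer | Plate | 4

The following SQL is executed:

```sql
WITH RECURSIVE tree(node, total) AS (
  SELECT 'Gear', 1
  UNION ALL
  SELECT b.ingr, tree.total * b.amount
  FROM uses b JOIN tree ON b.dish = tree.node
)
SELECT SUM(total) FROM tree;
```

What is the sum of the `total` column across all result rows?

Base: (Gear, total=1).
Iteration 1: components of {Gear} -> Bracket = 1*5 = 5, Hub = 1*2 = 2, Nut = 1*2 = 2, Washer = 1*1 = 1.
Iteration 2: components of {Bracket,Hub,Nut,Washer} -> Plate = 1*4 = 4.
Iteration 3: no further components; recursion stops.
SUM(total) = 1 + 5 + 2 + 1 + 2 + 4 = 15.

15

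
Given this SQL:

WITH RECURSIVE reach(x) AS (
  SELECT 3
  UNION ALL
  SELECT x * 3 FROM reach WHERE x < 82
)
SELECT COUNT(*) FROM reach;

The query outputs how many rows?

5

Base: x=3.
Iteration 1: 3 < 82 holds -> x = 3 * 3 = 9.
Iteration 2: 9 < 82 holds -> x = 9 * 3 = 27.
Iteration 3: 27 < 82 holds -> x = 27 * 3 = 81.
Iteration 4: 81 < 82 holds -> x = 81 * 3 = 243.
Iteration 5: 243 < 82 fails; recursion stops.
Total rows emitted: 5.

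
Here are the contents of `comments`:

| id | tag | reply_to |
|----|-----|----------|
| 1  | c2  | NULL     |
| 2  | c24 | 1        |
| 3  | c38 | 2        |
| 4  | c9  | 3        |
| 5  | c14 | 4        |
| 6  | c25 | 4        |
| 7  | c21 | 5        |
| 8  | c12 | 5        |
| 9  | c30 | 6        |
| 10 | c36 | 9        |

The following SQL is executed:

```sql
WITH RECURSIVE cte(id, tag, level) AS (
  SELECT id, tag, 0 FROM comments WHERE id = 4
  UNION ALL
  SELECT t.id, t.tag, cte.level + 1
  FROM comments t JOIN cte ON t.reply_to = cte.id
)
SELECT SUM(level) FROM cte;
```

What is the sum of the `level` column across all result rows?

Base: id=4 (c9) at level 0.
Iteration 1: rows with reply_to in {4} -> c14 (id 5, level 1), c25 (id 6, level 1).
Iteration 2: rows with reply_to in {5,6} -> c21 (id 7, level 2), c12 (id 8, level 2), c30 (id 9, level 2).
Iteration 3: rows with reply_to in {7,8,9} -> c36 (id 10, level 3).
Iteration 4: no rows with reply_to in {10}; recursion stops.
SUM(level) = 0 + 1 + 1 + 2 + 2 + 2 + 3 = 11.

11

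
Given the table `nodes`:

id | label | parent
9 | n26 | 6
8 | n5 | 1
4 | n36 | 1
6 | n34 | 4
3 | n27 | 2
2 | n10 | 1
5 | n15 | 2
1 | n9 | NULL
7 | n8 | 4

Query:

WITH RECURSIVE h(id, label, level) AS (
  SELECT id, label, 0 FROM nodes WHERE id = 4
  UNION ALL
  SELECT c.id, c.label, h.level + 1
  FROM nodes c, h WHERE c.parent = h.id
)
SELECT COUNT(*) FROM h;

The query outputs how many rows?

4

Base: id=4 (n36) at level 0.
Iteration 1: rows with parent in {4} -> n34 (id 6, level 1), n8 (id 7, level 1).
Iteration 2: rows with parent in {6,7} -> n26 (id 9, level 2).
Iteration 3: no rows with parent in {9}; recursion stops.
Total rows emitted: 4.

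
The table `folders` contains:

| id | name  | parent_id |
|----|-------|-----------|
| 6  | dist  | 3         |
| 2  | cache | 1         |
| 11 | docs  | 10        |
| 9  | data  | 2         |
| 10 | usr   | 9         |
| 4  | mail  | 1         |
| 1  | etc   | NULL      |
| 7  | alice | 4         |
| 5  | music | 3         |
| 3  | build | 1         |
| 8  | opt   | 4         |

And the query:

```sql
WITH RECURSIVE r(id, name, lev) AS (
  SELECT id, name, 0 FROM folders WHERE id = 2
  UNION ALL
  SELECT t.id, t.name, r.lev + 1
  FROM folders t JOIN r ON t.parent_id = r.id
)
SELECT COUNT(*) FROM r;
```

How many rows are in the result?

4

Base: id=2 (cache) at lev 0.
Iteration 1: rows with parent_id in {2} -> data (id 9, lev 1).
Iteration 2: rows with parent_id in {9} -> usr (id 10, lev 2).
Iteration 3: rows with parent_id in {10} -> docs (id 11, lev 3).
Iteration 4: no rows with parent_id in {11}; recursion stops.
Total rows emitted: 4.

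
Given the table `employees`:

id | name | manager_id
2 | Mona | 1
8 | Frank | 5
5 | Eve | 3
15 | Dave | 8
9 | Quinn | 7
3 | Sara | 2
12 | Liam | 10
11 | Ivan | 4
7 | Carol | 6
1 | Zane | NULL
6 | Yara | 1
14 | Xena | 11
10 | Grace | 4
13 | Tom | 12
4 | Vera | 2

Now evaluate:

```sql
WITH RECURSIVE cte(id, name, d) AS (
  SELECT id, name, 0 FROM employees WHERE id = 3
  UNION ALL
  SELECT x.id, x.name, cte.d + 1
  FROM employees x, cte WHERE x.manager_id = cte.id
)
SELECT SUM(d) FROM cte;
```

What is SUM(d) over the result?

Base: id=3 (Sara) at d 0.
Iteration 1: rows with manager_id in {3} -> Eve (id 5, d 1).
Iteration 2: rows with manager_id in {5} -> Frank (id 8, d 2).
Iteration 3: rows with manager_id in {8} -> Dave (id 15, d 3).
Iteration 4: no rows with manager_id in {15}; recursion stops.
SUM(d) = 0 + 1 + 2 + 3 = 6.

6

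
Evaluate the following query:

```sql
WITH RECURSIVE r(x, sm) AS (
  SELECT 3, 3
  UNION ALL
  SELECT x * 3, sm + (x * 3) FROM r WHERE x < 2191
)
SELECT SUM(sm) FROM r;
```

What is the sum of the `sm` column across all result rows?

14748

Base: x=3, sm=3.
Iteration 1: 3 < 2191 holds -> x = 3 * 3 = 9, sm = 3 + 9 = 12.
Iteration 2: 9 < 2191 holds -> x = 9 * 3 = 27, sm = 12 + 27 = 39.
Iteration 3: 27 < 2191 holds -> x = 27 * 3 = 81, sm = 39 + 81 = 120.
Iteration 4: 81 < 2191 holds -> x = 81 * 3 = 243, sm = 120 + 243 = 363.
Iteration 5: 243 < 2191 holds -> x = 243 * 3 = 729, sm = 363 + 729 = 1092.
Iteration 6: 729 < 2191 holds -> x = 729 * 3 = 2187, sm = 1092 + 2187 = 3279.
Iteration 7: 2187 < 2191 holds -> x = 2187 * 3 = 6561, sm = 3279 + 6561 = 9840.
Iteration 8: 6561 < 2191 fails; recursion stops.
SUM(sm) = 3 + 12 + 39 + 120 + 363 + 1092 + 3279 + 9840 = 14748.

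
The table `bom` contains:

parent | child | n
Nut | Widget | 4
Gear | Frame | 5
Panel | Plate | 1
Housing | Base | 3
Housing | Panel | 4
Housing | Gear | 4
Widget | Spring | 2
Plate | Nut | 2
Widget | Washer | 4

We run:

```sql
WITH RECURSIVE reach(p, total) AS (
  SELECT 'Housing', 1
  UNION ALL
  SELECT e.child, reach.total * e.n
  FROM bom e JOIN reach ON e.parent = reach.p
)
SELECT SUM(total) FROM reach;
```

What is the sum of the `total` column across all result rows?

268

Base: (Housing, total=1).
Iteration 1: components of {Housing} -> Base = 1*3 = 3, Gear = 1*4 = 4, Panel = 1*4 = 4.
Iteration 2: components of {Base,Gear,Panel} -> Frame = 4*5 = 20, Plate = 4*1 = 4.
Iteration 3: components of {Frame,Plate} -> Nut = 4*2 = 8.
Iteration 4: components of {Nut} -> Widget = 8*4 = 32.
Iteration 5: components of {Widget} -> Spring = 32*2 = 64, Washer = 32*4 = 128.
Iteration 6: no further components; recursion stops.
SUM(total) = 1 + 4 + 3 + 4 + 4 + 20 + 8 + 32 + 128 + 64 = 268.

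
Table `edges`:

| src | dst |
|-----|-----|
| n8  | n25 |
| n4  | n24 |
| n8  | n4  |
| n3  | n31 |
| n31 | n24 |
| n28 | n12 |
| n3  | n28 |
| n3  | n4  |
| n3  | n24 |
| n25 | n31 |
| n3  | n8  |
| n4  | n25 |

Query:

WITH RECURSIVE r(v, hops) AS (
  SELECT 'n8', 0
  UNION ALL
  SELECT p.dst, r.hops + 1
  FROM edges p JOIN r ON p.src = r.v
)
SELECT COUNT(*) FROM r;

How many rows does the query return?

9

Base: (n8, hops=0).
Iteration 1: edges from {n8} -> (n25, hops=1), (n4, hops=1).
Iteration 2: edges from {n25,n4} -> (n24, hops=2), (n25, hops=2), (n31, hops=2).
Iteration 3: edges from {n24,n25,n31} -> (n24, hops=3), (n31, hops=3).
Iteration 4: edges from {n24,n31} -> (n24, hops=4).
Iteration 5: no outgoing edges from {n24}; recursion stops.
Total rows emitted: 9.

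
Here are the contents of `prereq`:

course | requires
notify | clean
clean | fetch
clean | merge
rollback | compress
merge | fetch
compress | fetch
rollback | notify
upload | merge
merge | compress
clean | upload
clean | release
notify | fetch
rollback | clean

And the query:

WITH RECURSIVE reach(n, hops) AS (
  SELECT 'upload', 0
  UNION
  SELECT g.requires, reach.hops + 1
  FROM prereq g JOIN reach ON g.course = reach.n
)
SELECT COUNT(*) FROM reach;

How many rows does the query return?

Base: (upload, hops=0).
Iteration 1: edges from {upload} -> (merge, hops=1).
Iteration 2: edges from {merge} -> (compress, hops=2), (fetch, hops=2).
Iteration 3: edges from {compress,fetch} -> (fetch, hops=3).
Iteration 4: no outgoing edges from {fetch}; recursion stops.
Total rows emitted: 5.

5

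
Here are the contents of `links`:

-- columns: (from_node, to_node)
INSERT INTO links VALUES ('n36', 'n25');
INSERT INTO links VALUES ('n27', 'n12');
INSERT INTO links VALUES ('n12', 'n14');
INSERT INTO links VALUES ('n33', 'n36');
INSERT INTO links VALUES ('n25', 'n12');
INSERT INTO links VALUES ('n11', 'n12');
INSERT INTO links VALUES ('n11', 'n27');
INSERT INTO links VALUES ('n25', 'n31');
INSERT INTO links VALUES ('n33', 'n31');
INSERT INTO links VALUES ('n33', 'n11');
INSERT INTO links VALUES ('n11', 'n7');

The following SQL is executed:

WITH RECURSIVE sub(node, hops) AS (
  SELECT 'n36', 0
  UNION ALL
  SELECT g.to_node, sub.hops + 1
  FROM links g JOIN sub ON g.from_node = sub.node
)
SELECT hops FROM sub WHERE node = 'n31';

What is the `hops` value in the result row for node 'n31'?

2

Base: (n36, hops=0).
Iteration 1: edges from {n36} -> (n25, hops=1).
Iteration 2: edges from {n25} -> (n12, hops=2), (n31, hops=2).
Iteration 3: edges from {n12,n31} -> (n14, hops=3).
Iteration 4: no outgoing edges from {n14}; recursion stops.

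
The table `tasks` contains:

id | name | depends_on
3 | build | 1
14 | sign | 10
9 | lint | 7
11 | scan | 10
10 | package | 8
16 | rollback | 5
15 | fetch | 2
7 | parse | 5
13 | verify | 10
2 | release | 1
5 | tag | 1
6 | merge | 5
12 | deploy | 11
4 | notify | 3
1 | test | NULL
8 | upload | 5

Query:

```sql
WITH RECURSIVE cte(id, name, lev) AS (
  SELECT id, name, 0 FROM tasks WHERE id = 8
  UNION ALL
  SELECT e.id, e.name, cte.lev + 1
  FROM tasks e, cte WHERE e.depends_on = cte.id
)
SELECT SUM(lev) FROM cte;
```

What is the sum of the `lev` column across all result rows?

Base: id=8 (upload) at lev 0.
Iteration 1: rows with depends_on in {8} -> package (id 10, lev 1).
Iteration 2: rows with depends_on in {10} -> scan (id 11, lev 2), verify (id 13, lev 2), sign (id 14, lev 2).
Iteration 3: rows with depends_on in {11,13,14} -> deploy (id 12, lev 3).
Iteration 4: no rows with depends_on in {12}; recursion stops.
SUM(lev) = 0 + 1 + 2 + 2 + 2 + 3 = 10.

10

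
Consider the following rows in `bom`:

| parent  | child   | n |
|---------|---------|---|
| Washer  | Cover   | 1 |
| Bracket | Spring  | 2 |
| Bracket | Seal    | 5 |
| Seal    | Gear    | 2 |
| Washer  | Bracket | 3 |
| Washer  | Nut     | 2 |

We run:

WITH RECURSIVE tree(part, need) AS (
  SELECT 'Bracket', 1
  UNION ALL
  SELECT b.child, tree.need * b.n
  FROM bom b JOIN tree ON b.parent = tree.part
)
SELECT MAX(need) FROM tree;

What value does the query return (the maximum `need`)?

10

Base: (Bracket, need=1).
Iteration 1: components of {Bracket} -> Seal = 1*5 = 5, Spring = 1*2 = 2.
Iteration 2: components of {Seal,Spring} -> Gear = 5*2 = 10.
Iteration 3: no further components; recursion stops.
need values: 1, 2, 5, 10; the maximum is 10.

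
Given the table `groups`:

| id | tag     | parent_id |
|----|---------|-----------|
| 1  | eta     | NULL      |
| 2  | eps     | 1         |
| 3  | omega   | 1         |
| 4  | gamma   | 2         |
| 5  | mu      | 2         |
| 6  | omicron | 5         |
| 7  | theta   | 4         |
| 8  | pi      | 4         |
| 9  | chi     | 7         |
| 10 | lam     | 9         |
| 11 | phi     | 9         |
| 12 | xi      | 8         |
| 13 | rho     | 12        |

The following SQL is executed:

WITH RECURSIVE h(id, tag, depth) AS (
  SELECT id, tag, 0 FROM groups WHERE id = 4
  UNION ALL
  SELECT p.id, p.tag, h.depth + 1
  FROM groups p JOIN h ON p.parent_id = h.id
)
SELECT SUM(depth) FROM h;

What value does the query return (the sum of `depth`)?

15

Base: id=4 (gamma) at depth 0.
Iteration 1: rows with parent_id in {4} -> theta (id 7, depth 1), pi (id 8, depth 1).
Iteration 2: rows with parent_id in {7,8} -> chi (id 9, depth 2), xi (id 12, depth 2).
Iteration 3: rows with parent_id in {9,12} -> lam (id 10, depth 3), phi (id 11, depth 3), rho (id 13, depth 3).
Iteration 4: no rows with parent_id in {10,11,13}; recursion stops.
SUM(depth) = 0 + 1 + 1 + 2 + 2 + 3 + 3 + 3 = 15.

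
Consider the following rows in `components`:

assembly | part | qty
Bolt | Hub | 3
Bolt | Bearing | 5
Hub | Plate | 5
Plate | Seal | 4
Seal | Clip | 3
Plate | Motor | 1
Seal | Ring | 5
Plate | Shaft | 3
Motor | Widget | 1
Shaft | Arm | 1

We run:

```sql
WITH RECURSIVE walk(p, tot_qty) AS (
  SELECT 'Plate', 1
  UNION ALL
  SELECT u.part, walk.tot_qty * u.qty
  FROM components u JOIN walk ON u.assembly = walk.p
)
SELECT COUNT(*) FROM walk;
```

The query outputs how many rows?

Base: (Plate, tot_qty=1).
Iteration 1: components of {Plate} -> Motor = 1*1 = 1, Seal = 1*4 = 4, Shaft = 1*3 = 3.
Iteration 2: components of {Motor,Seal,Shaft} -> Arm = 3*1 = 3, Clip = 4*3 = 12, Ring = 4*5 = 20, Widget = 1*1 = 1.
Iteration 3: no further components; recursion stops.
Total rows emitted: 8.

8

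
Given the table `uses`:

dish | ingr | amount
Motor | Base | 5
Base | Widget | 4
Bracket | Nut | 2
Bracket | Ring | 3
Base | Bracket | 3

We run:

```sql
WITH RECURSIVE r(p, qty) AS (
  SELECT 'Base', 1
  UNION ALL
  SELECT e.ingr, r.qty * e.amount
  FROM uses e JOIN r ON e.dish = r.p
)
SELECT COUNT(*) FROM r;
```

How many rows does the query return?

5

Base: (Base, qty=1).
Iteration 1: components of {Base} -> Bracket = 1*3 = 3, Widget = 1*4 = 4.
Iteration 2: components of {Bracket,Widget} -> Nut = 3*2 = 6, Ring = 3*3 = 9.
Iteration 3: no further components; recursion stops.
Total rows emitted: 5.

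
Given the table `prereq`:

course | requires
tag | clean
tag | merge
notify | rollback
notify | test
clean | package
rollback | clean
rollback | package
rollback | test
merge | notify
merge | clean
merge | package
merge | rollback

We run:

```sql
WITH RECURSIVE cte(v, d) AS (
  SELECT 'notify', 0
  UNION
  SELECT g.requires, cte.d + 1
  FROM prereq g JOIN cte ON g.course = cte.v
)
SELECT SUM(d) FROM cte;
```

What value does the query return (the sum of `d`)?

11

Base: (notify, d=0).
Iteration 1: edges from {notify} -> (rollback, d=1), (test, d=1).
Iteration 2: edges from {rollback,test} -> (clean, d=2), (package, d=2), (test, d=2).
Iteration 3: edges from {clean,package,test} -> (package, d=3).
Iteration 4: no outgoing edges from {package}; recursion stops.
SUM(d) = 0 + 1 + 1 + 2 + 2 + 2 + 3 = 11.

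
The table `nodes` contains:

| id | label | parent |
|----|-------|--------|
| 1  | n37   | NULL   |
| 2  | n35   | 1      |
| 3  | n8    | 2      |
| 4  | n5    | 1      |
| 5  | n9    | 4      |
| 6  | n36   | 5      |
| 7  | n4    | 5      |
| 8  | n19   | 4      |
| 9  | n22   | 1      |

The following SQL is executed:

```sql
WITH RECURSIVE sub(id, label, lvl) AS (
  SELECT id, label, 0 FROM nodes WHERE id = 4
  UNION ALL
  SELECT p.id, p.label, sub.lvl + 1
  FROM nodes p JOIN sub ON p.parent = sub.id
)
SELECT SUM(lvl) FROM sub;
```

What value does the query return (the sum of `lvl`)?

6

Base: id=4 (n5) at lvl 0.
Iteration 1: rows with parent in {4} -> n9 (id 5, lvl 1), n19 (id 8, lvl 1).
Iteration 2: rows with parent in {5,8} -> n36 (id 6, lvl 2), n4 (id 7, lvl 2).
Iteration 3: no rows with parent in {6,7}; recursion stops.
SUM(lvl) = 0 + 1 + 1 + 2 + 2 = 6.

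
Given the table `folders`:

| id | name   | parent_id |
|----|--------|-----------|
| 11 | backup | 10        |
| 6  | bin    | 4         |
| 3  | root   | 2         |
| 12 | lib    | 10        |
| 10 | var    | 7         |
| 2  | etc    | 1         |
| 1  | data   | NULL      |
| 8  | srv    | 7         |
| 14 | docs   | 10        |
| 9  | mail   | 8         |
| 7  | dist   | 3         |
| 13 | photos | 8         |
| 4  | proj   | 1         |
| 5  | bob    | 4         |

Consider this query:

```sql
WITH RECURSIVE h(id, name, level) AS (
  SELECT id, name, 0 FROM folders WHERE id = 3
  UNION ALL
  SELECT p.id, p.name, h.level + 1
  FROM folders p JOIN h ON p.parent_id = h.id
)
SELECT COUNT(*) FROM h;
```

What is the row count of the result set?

Base: id=3 (root) at level 0.
Iteration 1: rows with parent_id in {3} -> dist (id 7, level 1).
Iteration 2: rows with parent_id in {7} -> srv (id 8, level 2), var (id 10, level 2).
Iteration 3: rows with parent_id in {8,10} -> mail (id 9, level 3), backup (id 11, level 3), lib (id 12, level 3), photos (id 13, level 3), docs (id 14, level 3).
Iteration 4: no rows with parent_id in {9,11,12,13,14}; recursion stops.
Total rows emitted: 9.

9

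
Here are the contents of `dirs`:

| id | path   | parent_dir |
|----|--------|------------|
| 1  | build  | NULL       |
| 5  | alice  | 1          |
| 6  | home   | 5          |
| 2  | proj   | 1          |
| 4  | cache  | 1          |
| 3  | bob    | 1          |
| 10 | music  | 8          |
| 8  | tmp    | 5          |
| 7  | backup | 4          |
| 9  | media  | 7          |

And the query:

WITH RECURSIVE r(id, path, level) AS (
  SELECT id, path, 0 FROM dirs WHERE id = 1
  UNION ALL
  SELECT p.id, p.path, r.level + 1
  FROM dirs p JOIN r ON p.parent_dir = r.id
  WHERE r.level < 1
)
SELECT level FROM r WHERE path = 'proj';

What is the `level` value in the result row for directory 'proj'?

Base: id=1 (build) at level 0.
Iteration 1: rows with parent_dir in {1} -> proj (id 2, level 1), bob (id 3, level 1), cache (id 4, level 1), alice (id 5, level 1).
Iteration 2: level < 1 fails for all current rows; recursion stops.

1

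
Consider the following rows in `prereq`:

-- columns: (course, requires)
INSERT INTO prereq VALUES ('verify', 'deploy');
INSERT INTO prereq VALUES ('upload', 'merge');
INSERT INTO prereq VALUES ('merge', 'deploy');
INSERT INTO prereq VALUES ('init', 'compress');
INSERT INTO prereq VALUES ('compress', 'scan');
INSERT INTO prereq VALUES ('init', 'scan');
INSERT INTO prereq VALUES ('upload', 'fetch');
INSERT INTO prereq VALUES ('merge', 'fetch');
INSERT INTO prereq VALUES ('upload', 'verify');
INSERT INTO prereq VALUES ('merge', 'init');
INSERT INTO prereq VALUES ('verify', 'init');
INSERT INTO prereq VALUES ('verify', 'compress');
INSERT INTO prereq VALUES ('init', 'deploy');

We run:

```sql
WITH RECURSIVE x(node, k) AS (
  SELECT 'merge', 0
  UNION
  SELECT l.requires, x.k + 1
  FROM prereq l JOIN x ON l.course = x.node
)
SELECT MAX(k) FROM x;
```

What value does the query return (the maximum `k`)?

Base: (merge, k=0).
Iteration 1: edges from {merge} -> (deploy, k=1), (fetch, k=1), (init, k=1).
Iteration 2: edges from {deploy,fetch,init} -> (compress, k=2), (deploy, k=2), (scan, k=2).
Iteration 3: edges from {compress,deploy,scan} -> (scan, k=3).
Iteration 4: no outgoing edges from {scan}; recursion stops.
k values: 0, 1, 1, 1, 2, 2, 2, 3; the maximum is 3.

3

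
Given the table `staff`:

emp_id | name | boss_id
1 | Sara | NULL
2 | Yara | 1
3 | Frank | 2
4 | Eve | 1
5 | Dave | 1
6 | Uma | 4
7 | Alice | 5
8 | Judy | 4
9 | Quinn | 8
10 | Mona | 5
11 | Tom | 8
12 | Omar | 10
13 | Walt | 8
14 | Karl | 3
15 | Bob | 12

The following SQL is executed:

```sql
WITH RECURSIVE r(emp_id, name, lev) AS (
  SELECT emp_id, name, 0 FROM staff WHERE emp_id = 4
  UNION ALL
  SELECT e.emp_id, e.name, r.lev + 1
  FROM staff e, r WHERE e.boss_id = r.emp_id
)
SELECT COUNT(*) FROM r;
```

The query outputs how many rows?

Base: emp_id=4 (Eve) at lev 0.
Iteration 1: rows with boss_id in {4} -> Uma (id 6, lev 1), Judy (id 8, lev 1).
Iteration 2: rows with boss_id in {6,8} -> Quinn (id 9, lev 2), Tom (id 11, lev 2), Walt (id 13, lev 2).
Iteration 3: no rows with boss_id in {9,11,13}; recursion stops.
Total rows emitted: 6.

6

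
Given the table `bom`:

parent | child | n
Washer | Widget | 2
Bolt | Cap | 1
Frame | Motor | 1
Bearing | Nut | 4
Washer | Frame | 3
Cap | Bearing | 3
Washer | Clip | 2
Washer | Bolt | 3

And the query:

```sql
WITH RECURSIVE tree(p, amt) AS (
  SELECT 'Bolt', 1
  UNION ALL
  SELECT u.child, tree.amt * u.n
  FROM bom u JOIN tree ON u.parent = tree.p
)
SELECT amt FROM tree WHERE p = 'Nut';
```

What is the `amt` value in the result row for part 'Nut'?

Base: (Bolt, amt=1).
Iteration 1: components of {Bolt} -> Cap = 1*1 = 1.
Iteration 2: components of {Cap} -> Bearing = 1*3 = 3.
Iteration 3: components of {Bearing} -> Nut = 3*4 = 12.
Iteration 4: no further components; recursion stops.

12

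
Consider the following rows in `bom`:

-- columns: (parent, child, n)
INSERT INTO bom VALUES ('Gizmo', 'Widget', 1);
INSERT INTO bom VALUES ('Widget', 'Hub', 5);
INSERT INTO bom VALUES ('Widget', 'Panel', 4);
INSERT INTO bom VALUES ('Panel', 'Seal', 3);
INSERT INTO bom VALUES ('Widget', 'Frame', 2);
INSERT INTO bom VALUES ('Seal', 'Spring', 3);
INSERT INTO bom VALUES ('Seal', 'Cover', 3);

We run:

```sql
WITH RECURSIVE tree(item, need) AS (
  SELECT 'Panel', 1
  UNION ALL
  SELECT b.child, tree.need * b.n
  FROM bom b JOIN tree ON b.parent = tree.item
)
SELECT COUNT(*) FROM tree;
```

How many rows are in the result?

4

Base: (Panel, need=1).
Iteration 1: components of {Panel} -> Seal = 1*3 = 3.
Iteration 2: components of {Seal} -> Cover = 3*3 = 9, Spring = 3*3 = 9.
Iteration 3: no further components; recursion stops.
Total rows emitted: 4.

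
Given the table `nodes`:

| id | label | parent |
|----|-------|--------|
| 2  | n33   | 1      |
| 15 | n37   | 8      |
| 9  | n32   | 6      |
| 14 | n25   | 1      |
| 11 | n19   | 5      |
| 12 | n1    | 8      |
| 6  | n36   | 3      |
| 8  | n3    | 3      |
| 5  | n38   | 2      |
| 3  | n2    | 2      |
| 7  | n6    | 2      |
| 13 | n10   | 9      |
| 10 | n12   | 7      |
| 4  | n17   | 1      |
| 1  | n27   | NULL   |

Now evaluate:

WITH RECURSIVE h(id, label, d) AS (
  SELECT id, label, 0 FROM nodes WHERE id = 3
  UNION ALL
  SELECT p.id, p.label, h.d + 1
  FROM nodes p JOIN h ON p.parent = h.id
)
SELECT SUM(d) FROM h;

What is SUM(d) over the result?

Base: id=3 (n2) at d 0.
Iteration 1: rows with parent in {3} -> n36 (id 6, d 1), n3 (id 8, d 1).
Iteration 2: rows with parent in {6,8} -> n32 (id 9, d 2), n1 (id 12, d 2), n37 (id 15, d 2).
Iteration 3: rows with parent in {9,12,15} -> n10 (id 13, d 3).
Iteration 4: no rows with parent in {13}; recursion stops.
SUM(d) = 0 + 1 + 1 + 2 + 2 + 2 + 3 = 11.

11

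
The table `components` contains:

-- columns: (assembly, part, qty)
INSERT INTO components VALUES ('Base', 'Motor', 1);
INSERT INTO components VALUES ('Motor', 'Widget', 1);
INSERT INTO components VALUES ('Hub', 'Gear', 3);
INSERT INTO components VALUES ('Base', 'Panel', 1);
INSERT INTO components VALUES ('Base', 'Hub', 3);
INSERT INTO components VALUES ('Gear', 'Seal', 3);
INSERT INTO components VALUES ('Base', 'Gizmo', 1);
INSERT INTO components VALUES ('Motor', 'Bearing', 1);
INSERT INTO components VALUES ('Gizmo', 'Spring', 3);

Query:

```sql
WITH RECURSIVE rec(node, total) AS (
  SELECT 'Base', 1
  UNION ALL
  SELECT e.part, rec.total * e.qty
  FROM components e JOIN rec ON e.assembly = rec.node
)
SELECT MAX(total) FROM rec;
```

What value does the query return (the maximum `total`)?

27

Base: (Base, total=1).
Iteration 1: components of {Base} -> Gizmo = 1*1 = 1, Hub = 1*3 = 3, Motor = 1*1 = 1, Panel = 1*1 = 1.
Iteration 2: components of {Gizmo,Hub,Motor,Panel} -> Bearing = 1*1 = 1, Gear = 3*3 = 9, Spring = 1*3 = 3, Widget = 1*1 = 1.
Iteration 3: components of {Bearing,Gear,Spring,Widget} -> Seal = 9*3 = 27.
Iteration 4: no further components; recursion stops.
total values: 1, 3, 1, 1, 1, 9, 3, 1, 1, 27; the maximum is 27.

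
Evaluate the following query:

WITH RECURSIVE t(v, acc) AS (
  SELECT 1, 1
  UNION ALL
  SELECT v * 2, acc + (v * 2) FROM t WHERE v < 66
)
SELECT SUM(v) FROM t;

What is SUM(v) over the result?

255

Base: v=1, acc=1.
Iteration 1: 1 < 66 holds -> v = 1 * 2 = 2, acc = 1 + 2 = 3.
Iteration 2: 2 < 66 holds -> v = 2 * 2 = 4, acc = 3 + 4 = 7.
Iteration 3: 4 < 66 holds -> v = 4 * 2 = 8, acc = 7 + 8 = 15.
Iteration 4: 8 < 66 holds -> v = 8 * 2 = 16, acc = 15 + 16 = 31.
Iteration 5: 16 < 66 holds -> v = 16 * 2 = 32, acc = 31 + 32 = 63.
Iteration 6: 32 < 66 holds -> v = 32 * 2 = 64, acc = 63 + 64 = 127.
Iteration 7: 64 < 66 holds -> v = 64 * 2 = 128, acc = 127 + 128 = 255.
Iteration 8: 128 < 66 fails; recursion stops.
SUM(v) = 1 + 2 + 4 + 8 + 16 + 32 + 64 + 128 = 255.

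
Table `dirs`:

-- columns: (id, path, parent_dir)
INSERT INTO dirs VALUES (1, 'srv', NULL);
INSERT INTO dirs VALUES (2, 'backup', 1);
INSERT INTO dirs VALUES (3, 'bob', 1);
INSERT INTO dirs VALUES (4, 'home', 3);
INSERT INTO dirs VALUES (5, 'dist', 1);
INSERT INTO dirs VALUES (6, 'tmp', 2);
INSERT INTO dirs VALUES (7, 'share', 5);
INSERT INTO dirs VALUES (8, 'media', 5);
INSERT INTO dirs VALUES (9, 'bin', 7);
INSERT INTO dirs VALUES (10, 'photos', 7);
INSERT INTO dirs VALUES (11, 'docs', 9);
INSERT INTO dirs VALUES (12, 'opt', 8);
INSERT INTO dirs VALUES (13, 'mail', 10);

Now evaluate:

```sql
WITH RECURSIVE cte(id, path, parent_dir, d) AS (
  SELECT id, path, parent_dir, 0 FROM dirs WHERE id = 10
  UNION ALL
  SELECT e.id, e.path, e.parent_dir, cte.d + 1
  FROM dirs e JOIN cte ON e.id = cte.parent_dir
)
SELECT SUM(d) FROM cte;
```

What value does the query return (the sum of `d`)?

Base: id=10 (photos), parent_dir=7, d 0.
Iteration 1: join on id=7 -> share (id 7, parent_dir=5, d 1).
Iteration 2: join on id=5 -> dist (id 5, parent_dir=1, d 2).
Iteration 3: join on id=1 -> srv (id 1, parent_dir=NULL, d 3).
Iteration 4: parent_dir is NULL; no match; recursion stops.
SUM(d) = 0 + 1 + 2 + 3 = 6.

6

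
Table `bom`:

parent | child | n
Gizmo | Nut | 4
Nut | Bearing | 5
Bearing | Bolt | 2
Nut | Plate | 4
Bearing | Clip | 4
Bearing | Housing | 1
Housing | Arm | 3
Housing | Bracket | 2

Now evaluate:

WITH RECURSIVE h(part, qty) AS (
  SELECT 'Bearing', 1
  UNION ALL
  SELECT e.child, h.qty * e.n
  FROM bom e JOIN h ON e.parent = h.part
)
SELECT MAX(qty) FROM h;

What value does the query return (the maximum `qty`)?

4

Base: (Bearing, qty=1).
Iteration 1: components of {Bearing} -> Bolt = 1*2 = 2, Clip = 1*4 = 4, Housing = 1*1 = 1.
Iteration 2: components of {Bolt,Clip,Housing} -> Arm = 1*3 = 3, Bracket = 1*2 = 2.
Iteration 3: no further components; recursion stops.
qty values: 1, 2, 4, 1, 3, 2; the maximum is 4.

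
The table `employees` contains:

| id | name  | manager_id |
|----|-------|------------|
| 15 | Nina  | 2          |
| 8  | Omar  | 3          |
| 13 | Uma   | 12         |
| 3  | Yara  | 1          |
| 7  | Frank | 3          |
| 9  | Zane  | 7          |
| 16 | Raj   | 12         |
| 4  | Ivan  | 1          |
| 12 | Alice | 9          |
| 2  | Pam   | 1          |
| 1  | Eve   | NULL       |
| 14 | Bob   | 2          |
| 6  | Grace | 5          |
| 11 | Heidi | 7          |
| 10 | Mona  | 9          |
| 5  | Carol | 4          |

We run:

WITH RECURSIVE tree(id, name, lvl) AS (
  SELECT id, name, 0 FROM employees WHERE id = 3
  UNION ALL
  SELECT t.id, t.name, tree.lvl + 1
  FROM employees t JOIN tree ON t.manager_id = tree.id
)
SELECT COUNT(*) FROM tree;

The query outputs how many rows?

9

Base: id=3 (Yara) at lvl 0.
Iteration 1: rows with manager_id in {3} -> Frank (id 7, lvl 1), Omar (id 8, lvl 1).
Iteration 2: rows with manager_id in {7,8} -> Zane (id 9, lvl 2), Heidi (id 11, lvl 2).
Iteration 3: rows with manager_id in {9,11} -> Mona (id 10, lvl 3), Alice (id 12, lvl 3).
Iteration 4: rows with manager_id in {10,12} -> Uma (id 13, lvl 4), Raj (id 16, lvl 4).
Iteration 5: no rows with manager_id in {13,16}; recursion stops.
Total rows emitted: 9.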